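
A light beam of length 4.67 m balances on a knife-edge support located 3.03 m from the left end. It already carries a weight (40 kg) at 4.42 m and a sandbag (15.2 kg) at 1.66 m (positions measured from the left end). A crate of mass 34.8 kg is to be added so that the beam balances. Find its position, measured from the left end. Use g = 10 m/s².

About the knife-edge support (at 3.03 m from the left end):
Weight: 40 × 10 = 400 N down at 4.42 m → arm 1.39 m, τ = 400 × 1.39 = 556 N·m clockwise.
Sandbag: 15.2 × 10 = 152 N down at 1.66 m → arm 1.37 m, τ = 152 × 1.37 = 208.2 N·m counterclockwise.
Net moment of existing loads = 347.8 N·m clockwise.
The crate weighs 34.8 × 10 = 348 N and must supply an equal counterclockwise moment, so its lever arm about the knife-edge support is 347.8 / 348 = 0.999 m.
That puts it at 3.03 − 0.999 = 2.03 m from the left end.

x ≈ 2.03 m from the left end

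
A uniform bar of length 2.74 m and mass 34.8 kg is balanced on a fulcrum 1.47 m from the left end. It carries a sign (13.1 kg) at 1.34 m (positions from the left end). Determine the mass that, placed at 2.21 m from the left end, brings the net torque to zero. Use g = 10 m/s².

m ≈ 7 kg

Choose the fulcrum (at 1.47 m from the left end) as the axis so the support reaction has zero arm there.
Beam weight: 34.8 × 10 = 348 N down at 1.37 m → arm 0.1 m, τ = 348 × 0.1 = 34.8 N·m counterclockwise.
Sign: 13.1 × 10 = 131 N down at 1.34 m → arm 0.13 m, τ = 131 × 0.13 = 17.03 N·m counterclockwise.
Net moment of known loads = 51.83 N·m counterclockwise.
An unknown mass m at 2.21 m has arm 0.74 m; its moment is m·g·0.74 clockwise.
Balancing moments: m × 10 × 0.74 = 51.83, giving m = 51.83 / (10 × 0.74) = 7 kg.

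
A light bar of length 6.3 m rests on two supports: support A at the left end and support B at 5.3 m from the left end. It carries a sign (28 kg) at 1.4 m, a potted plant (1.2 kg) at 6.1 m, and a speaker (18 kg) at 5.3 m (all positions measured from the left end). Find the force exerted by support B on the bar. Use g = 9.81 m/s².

Taking torques about support A:
Sign: 28 × 9.81 = 274.7 N down at 1.4 m → arm 1.4 m, τ = 274.7 × 1.4 = 384.6 N·m clockwise.
Potted plant: 1.2 × 9.81 = 11.77 N down at 6.1 m → arm 6.1 m, τ = 11.77 × 6.1 = 71.8 N·m clockwise.
Speaker: 18 × 9.81 = 176.6 N down at 5.3 m → arm 5.3 m, τ = 176.6 × 5.3 = 936 N·m clockwise.
Net load moment about support A = 1392 N·m clockwise.
Reaction R at support B is upward at 5.3 m, arm 5.3 m → moment R × 5.3 counterclockwise.
Balancing moments: R × 5.3 = 1392, giving R = 263 N.

R_B ≈ 263 N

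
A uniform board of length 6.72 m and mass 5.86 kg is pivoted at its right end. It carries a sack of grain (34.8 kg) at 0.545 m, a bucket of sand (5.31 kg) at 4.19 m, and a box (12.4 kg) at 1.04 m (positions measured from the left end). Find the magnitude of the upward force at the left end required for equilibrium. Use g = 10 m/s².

F ≈ 474 N

About the right end:
Beam weight: 5.86 × 10 = 58.6 N down at 3.36 m → arm 3.36 m, τ = 58.6 × 3.36 = 196.9 N·m counterclockwise.
Sack of grain: 34.8 × 10 = 348 N down at 0.545 m → arm 6.175 m, τ = 348 × 6.175 = 2149 N·m counterclockwise.
Bucket of sand: 5.31 × 10 = 53.1 N down at 4.19 m → arm 2.53 m, τ = 53.1 × 2.53 = 134.3 N·m counterclockwise.
Box: 12.4 × 10 = 124 N down at 1.04 m → arm 5.68 m, τ = 124 × 5.68 = 704.3 N·m counterclockwise.
Net moment of the loads = 3184 N·m counterclockwise.
The upward force F acts at the left end, arm 6.72 m, giving F × 6.72 clockwise.
For rotational equilibrium, F × 6.72 = 3184, so F = 3184 / 6.72 = 474 N.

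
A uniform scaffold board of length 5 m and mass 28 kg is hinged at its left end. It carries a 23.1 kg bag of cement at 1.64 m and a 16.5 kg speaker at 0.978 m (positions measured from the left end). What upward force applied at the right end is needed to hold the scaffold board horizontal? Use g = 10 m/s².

F ≈ 248 N

Take moments about the left end.
Beam weight: 28 × 10 = 280 N down at 2.5 m → arm 2.5 m, τ = 280 × 2.5 = 700 N·m clockwise.
Bag of cement: 23.1 × 10 = 231 N down at 1.64 m → arm 1.64 m, τ = 231 × 1.64 = 378.8 N·m clockwise.
Speaker: 16.5 × 10 = 165 N down at 0.978 m → arm 0.978 m, τ = 165 × 0.978 = 161.4 N·m clockwise.
Net moment of the loads = 1240 N·m clockwise.
The upward force F acts at the right end, arm 5 m, giving F × 5 counterclockwise.
Setting net torque to zero: F × 5 = 1240 → F = 1240 / 5 = 248 N.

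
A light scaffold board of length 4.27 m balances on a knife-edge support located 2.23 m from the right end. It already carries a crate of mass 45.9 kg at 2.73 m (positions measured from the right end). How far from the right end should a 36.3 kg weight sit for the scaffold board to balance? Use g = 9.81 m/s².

x ≈ 1.6 m from the right end

About the knife-edge support (at 2.23 m from the right end):
Crate: 45.9 × 9.81 = 450.3 N down at 2.73 m → arm 0.5 m, τ = 450.3 × 0.5 = 225.2 N·m counterclockwise.
Net moment of existing loads = 225.2 N·m counterclockwise.
The weight weighs 36.3 × 9.81 = 356.1 N and must supply an equal clockwise moment, so its lever arm about the knife-edge support is 225.2 / 356.1 = 0.632 m.
That puts it at 2.23 − 0.632 = 1.6 m from the right end.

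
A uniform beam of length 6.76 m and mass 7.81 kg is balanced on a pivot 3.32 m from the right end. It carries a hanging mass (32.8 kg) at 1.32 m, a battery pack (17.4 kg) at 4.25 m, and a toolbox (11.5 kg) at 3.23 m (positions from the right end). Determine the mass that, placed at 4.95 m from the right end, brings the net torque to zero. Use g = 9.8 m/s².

m ≈ 30.7 kg

Choose the pivot (at 3.32 m from the right end) as the axis so the support reaction has zero arm there.
Beam weight: 7.81 × 9.8 = 76.54 N down at 3.38 m → arm 0.06 m, τ = 76.54 × 0.06 = 4.592 N·m counterclockwise.
Hanging mass: 32.8 × 9.8 = 321.4 N down at 1.32 m → arm 2 m, τ = 321.4 × 2 = 642.8 N·m clockwise.
Battery pack: 17.4 × 9.8 = 170.5 N down at 4.25 m → arm 0.93 m, τ = 170.5 × 0.93 = 158.6 N·m counterclockwise.
Toolbox: 11.5 × 9.8 = 112.7 N down at 3.23 m → arm 0.09 m, τ = 112.7 × 0.09 = 10.14 N·m clockwise.
Net moment of known loads = 489.7 N·m clockwise.
An unknown mass m at 4.95 m has arm 1.63 m; its moment is m·g·1.63 counterclockwise.
Setting net torque to zero: m × 9.8 × 1.63 = 489.7 → m = 489.7 / (9.8 × 1.63) = 30.7 kg.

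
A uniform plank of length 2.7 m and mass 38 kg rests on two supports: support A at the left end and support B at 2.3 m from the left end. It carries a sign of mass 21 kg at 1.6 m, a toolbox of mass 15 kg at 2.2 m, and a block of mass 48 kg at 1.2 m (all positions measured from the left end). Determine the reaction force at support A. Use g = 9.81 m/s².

Take moments about support B.
Beam weight: 38 × 9.81 = 372.8 N down at 1.35 m → arm 0.95 m, τ = 372.8 × 0.95 = 354.2 N·m counterclockwise.
Sign: 21 × 9.81 = 206 N down at 1.6 m → arm 0.7 m, τ = 206 × 0.7 = 144.2 N·m counterclockwise.
Toolbox: 15 × 9.81 = 147.2 N down at 2.2 m → arm 0.1 m, τ = 147.2 × 0.1 = 14.72 N·m counterclockwise.
Block: 48 × 9.81 = 470.9 N down at 1.2 m → arm 1.1 m, τ = 470.9 × 1.1 = 518 N·m counterclockwise.
Net load moment about support B = 1031 N·m counterclockwise.
Reaction R at support A is upward at 0 m, arm 2.3 m → moment R × 2.3 clockwise.
For rotational equilibrium, R × 2.3 = 1031, so R = 448 N.

R_A ≈ 448 N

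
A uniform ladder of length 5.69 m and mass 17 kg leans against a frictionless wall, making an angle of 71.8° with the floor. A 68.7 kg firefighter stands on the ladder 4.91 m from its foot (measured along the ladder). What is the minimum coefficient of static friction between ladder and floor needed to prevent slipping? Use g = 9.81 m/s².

μ_min ≈ 0.26

Choose the foot of the ladder as the axis so the floor normal and friction both act there and drop out.
Ladder weight 17×9.81 = 166.8 N acts at 2.845 m along the ladder; its horizontal arm is 2.845·cos71.8° = 0.8886 m → τ = 148.2 N·m clockwise.
Firefighter: 68.7×9.81 = 673.9 N at 4.91 m → arm 1.534 m → τ = 1034 N·m clockwise.
Wall normal N acts horizontally at the top; its moment arm is the height L sinθ = 5.69·sin71.8° = 5.405 m, counterclockwise.
Setting net torque to zero: N × 5.405 = 1182 → N = 218.7 N.
ΣFx = 0 ⇒ f = N_wall = 218.7 N. ΣFy = 0 ⇒ N_floor = 840.7 N.
μ_min = f / N_floor = 218.7 / 840.7 = 0.26.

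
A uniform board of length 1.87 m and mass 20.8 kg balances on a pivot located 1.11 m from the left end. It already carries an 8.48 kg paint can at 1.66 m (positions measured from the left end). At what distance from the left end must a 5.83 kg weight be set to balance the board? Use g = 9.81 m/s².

About the pivot (at 1.11 m from the left end):
Beam weight: 20.8 × 9.81 = 204 N down at 0.935 m → arm 0.175 m, τ = 204 × 0.175 = 35.7 N·m counterclockwise.
Paint can: 8.48 × 9.81 = 83.19 N down at 1.66 m → arm 0.55 m, τ = 83.19 × 0.55 = 45.75 N·m clockwise.
Net moment of existing loads = 10.05 N·m clockwise.
The weight weighs 5.83 × 9.81 = 57.19 N and must supply an equal counterclockwise moment, so its lever arm about the pivot is 10.05 / 57.19 = 0.176 m.
That puts it at 1.11 − 0.176 = 0.934 m from the left end.

x ≈ 0.934 m from the left end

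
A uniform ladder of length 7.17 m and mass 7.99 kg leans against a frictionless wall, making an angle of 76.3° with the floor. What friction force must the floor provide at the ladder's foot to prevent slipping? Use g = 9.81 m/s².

Sum moments about the foot of the ladder (the floor normal and friction both act there and drop out).
Ladder weight 7.99×9.81 = 78.38 N acts at 3.585 m along the ladder; its horizontal arm is 3.585·cos76.3° = 0.8491 m → τ = 66.55 N·m clockwise.
Wall normal N acts horizontally at the top; its moment arm is the height L sinθ = 7.17·sin76.3° = 6.966 m, counterclockwise.
Στ = 0 ⇒ N × 6.966 = 66.55 ⇒ N = 9.55 N.
ΣFx = 0: friction at the foot balances the wall's push, so f = N_wall = 9.55 N.

f ≈ 9.55 N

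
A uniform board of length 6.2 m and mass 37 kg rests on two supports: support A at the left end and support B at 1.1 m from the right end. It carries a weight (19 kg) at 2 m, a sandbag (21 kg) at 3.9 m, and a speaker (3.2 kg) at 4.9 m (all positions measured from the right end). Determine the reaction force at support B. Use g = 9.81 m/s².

R_B ≈ 475 N

Taking torques about support A:
Beam weight: 37 × 9.81 = 363 N down at 3.1 m → arm 3.1 m, τ = 363 × 3.1 = 1125 N·m clockwise.
Weight: 19 × 9.81 = 186.4 N down at 2 m → arm 4.2 m, τ = 186.4 × 4.2 = 782.9 N·m clockwise.
Sandbag: 21 × 9.81 = 206 N down at 3.9 m → arm 2.3 m, τ = 206 × 2.3 = 473.8 N·m clockwise.
Speaker: 3.2 × 9.81 = 31.39 N down at 4.9 m → arm 1.3 m, τ = 31.39 × 1.3 = 40.81 N·m clockwise.
Net load moment about support A = 2423 N·m clockwise.
Reaction R at support B is upward at 1.1 m, arm 5.1 m → moment R × 5.1 counterclockwise.
Setting net torque to zero: R × 5.1 = 2423 → R = 475 N.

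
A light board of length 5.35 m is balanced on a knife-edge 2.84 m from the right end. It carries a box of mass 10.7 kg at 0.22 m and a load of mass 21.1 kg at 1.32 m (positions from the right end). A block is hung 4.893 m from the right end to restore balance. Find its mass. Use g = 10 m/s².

Choose the knife-edge (at 2.84 m from the right end) as the axis so the support reaction has zero arm there.
Box: 10.7 × 10 = 107 N down at 0.22 m → arm 2.62 m, τ = 107 × 2.62 = 280.3 N·m clockwise.
Load: 21.1 × 10 = 211 N down at 1.32 m → arm 1.52 m, τ = 211 × 1.52 = 320.7 N·m clockwise.
Net moment of known loads = 601 N·m clockwise.
An unknown mass m at 4.893 m has arm 2.053 m; its moment is m·g·2.053 counterclockwise.
For rotational equilibrium, m × 10 × 2.053 = 601, so m = 601 / (10 × 2.053) = 29.3 kg.

m ≈ 29.3 kg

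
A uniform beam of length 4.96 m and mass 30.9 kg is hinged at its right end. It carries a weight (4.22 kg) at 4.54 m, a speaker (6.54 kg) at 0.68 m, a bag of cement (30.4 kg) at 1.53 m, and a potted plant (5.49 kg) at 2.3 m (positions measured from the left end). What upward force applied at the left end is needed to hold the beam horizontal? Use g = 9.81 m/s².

Take moments about the right end.
Beam weight: 30.9 × 9.81 = 303.1 N down at 2.48 m → arm 2.48 m, τ = 303.1 × 2.48 = 751.7 N·m counterclockwise.
Weight: 4.22 × 9.81 = 41.4 N down at 4.54 m → arm 0.42 m, τ = 41.4 × 0.42 = 17.39 N·m counterclockwise.
Speaker: 6.54 × 9.81 = 64.16 N down at 0.68 m → arm 4.28 m, τ = 64.16 × 4.28 = 274.6 N·m counterclockwise.
Bag of cement: 30.4 × 9.81 = 298.2 N down at 1.53 m → arm 3.43 m, τ = 298.2 × 3.43 = 1023 N·m counterclockwise.
Potted plant: 5.49 × 9.81 = 53.86 N down at 2.3 m → arm 2.66 m, τ = 53.86 × 2.66 = 143.3 N·m counterclockwise.
Net moment of the loads = 2210 N·m counterclockwise.
The upward force F acts at the left end, arm 4.96 m, giving F × 4.96 clockwise.
For rotational equilibrium, F × 4.96 = 2210, so F = 2210 / 4.96 = 446 N.

F ≈ 446 N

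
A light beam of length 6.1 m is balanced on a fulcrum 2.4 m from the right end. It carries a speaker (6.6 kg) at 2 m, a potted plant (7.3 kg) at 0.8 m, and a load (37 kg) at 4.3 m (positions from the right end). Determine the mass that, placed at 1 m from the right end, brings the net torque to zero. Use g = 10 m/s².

m ≈ 40 kg

About the fulcrum (at 2.4 m from the right end):
Speaker: 6.6 × 10 = 66 N down at 2 m → arm 0.4 m, τ = 66 × 0.4 = 26.4 N·m clockwise.
Potted plant: 7.3 × 10 = 73 N down at 0.8 m → arm 1.6 m, τ = 73 × 1.6 = 116.8 N·m clockwise.
Load: 37 × 10 = 370 N down at 4.3 m → arm 1.9 m, τ = 370 × 1.9 = 703 N·m counterclockwise.
Net moment of known loads = 559.8 N·m counterclockwise.
An unknown mass m at 1 m has arm 1.4 m; its moment is m·g·1.4 clockwise.
Στ = 0 ⇒ m × 10 × 1.4 = 559.8 ⇒ m = 559.8 / (10 × 1.4) = 40 kg.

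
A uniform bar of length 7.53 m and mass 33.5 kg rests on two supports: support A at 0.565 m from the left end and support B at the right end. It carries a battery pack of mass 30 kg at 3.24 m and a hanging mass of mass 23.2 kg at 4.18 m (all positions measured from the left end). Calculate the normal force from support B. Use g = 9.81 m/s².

Take moments about support A.
Beam weight: 33.5 × 9.81 = 328.6 N down at 3.765 m → arm 3.2 m, τ = 328.6 × 3.2 = 1052 N·m clockwise.
Battery pack: 30 × 9.81 = 294.3 N down at 3.24 m → arm 2.675 m, τ = 294.3 × 2.675 = 787.3 N·m clockwise.
Hanging mass: 23.2 × 9.81 = 227.6 N down at 4.18 m → arm 3.615 m, τ = 227.6 × 3.615 = 822.8 N·m clockwise.
Net load moment about support A = 2662 N·m clockwise.
Reaction R at support B is upward at 7.53 m, arm 6.965 m → moment R × 6.965 counterclockwise.
Balancing moments: R × 6.965 = 2662, giving R = 382 N.

R_B ≈ 382 N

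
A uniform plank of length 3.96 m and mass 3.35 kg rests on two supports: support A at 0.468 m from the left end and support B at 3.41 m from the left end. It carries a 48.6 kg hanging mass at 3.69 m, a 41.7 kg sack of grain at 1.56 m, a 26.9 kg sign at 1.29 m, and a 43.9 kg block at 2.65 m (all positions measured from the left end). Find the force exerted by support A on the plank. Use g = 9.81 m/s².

Take moments about support B.
Beam weight: 3.35 × 9.81 = 32.86 N down at 1.98 m → arm 1.43 m, τ = 32.86 × 1.43 = 46.99 N·m counterclockwise.
Hanging mass: 48.6 × 9.81 = 476.8 N down at 3.69 m → arm 0.28 m, τ = 476.8 × 0.28 = 133.5 N·m clockwise.
Sack of grain: 41.7 × 9.81 = 409.1 N down at 1.56 m → arm 1.85 m, τ = 409.1 × 1.85 = 756.8 N·m counterclockwise.
Sign: 26.9 × 9.81 = 263.9 N down at 1.29 m → arm 2.12 m, τ = 263.9 × 2.12 = 559.5 N·m counterclockwise.
Block: 43.9 × 9.81 = 430.7 N down at 2.65 m → arm 0.76 m, τ = 430.7 × 0.76 = 327.3 N·m counterclockwise.
Net load moment about support B = 1557 N·m counterclockwise.
Reaction R at support A is upward at 0.468 m, arm 2.942 m → moment R × 2.942 clockwise.
Balancing moments: R × 2.942 = 1557, giving R = 529 N.

R_A ≈ 529 N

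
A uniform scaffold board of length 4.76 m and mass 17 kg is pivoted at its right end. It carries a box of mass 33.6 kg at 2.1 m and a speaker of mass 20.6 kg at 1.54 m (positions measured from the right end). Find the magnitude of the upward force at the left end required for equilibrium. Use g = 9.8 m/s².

Sum moments about the right end (the unknown pivot reaction has zero arm there).
Beam weight: 17 × 9.8 = 166.6 N down at 2.38 m → arm 2.38 m, τ = 166.6 × 2.38 = 396.5 N·m counterclockwise.
Box: 33.6 × 9.8 = 329.3 N down at 2.1 m → arm 2.1 m, τ = 329.3 × 2.1 = 691.5 N·m counterclockwise.
Speaker: 20.6 × 9.8 = 201.9 N down at 1.54 m → arm 1.54 m, τ = 201.9 × 1.54 = 310.9 N·m counterclockwise.
Net moment of the loads = 1399 N·m counterclockwise.
The upward force F acts at the left end, arm 4.76 m, giving F × 4.76 clockwise.
Setting net torque to zero: F × 4.76 = 1399 → F = 1399 / 4.76 = 294 N.

F ≈ 294 N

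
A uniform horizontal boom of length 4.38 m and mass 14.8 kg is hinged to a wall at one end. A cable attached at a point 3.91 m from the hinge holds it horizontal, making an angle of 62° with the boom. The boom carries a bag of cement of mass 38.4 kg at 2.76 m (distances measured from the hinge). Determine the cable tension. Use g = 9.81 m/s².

T ≈ 393 N

Taking torques about the hinge:
Beam weight: 14.8 × 9.81 = 145.2 N down at 2.19 m → arm 2.19 m, τ = 145.2 × 2.19 = 318 N·m clockwise.
Bag of cement: 38.4 × 9.81 = 376.7 N down at 2.76 m → arm 2.76 m, τ = 376.7 × 2.76 = 1040 N·m clockwise.
Total clockwise load moment = 1358 N·m.
The cable tension T acts at 3.91 m; only its component perpendicular to the boom, T sinθ, produces torque. sin 62° = 0.8829.
Balancing moments: T × 3.91 × 0.8829 = 1358, giving T = 1358 / 3.452 = 393 N.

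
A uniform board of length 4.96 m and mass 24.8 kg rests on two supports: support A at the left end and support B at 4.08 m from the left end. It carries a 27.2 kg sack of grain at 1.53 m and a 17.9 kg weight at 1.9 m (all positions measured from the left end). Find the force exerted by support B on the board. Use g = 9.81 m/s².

R_B ≈ 330 N

Take moments about support A.
Beam weight: 24.8 × 9.81 = 243.3 N down at 2.48 m → arm 2.48 m, τ = 243.3 × 2.48 = 603.4 N·m clockwise.
Sack of grain: 27.2 × 9.81 = 266.8 N down at 1.53 m → arm 1.53 m, τ = 266.8 × 1.53 = 408.2 N·m clockwise.
Weight: 17.9 × 9.81 = 175.6 N down at 1.9 m → arm 1.9 m, τ = 175.6 × 1.9 = 333.6 N·m clockwise.
Net load moment about support A = 1345 N·m clockwise.
Reaction R at support B is upward at 4.08 m, arm 4.08 m → moment R × 4.08 counterclockwise.
For rotational equilibrium, R × 4.08 = 1345, so R = 330 N.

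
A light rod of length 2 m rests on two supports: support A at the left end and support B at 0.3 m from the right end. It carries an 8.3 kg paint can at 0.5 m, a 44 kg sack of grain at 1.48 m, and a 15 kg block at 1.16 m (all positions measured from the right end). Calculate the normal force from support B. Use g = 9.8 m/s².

Take moments about support A.
Paint can: 8.3 × 9.8 = 81.34 N down at 0.5 m → arm 1.5 m, τ = 81.34 × 1.5 = 122 N·m clockwise.
Sack of grain: 44 × 9.8 = 431.2 N down at 1.48 m → arm 0.52 m, τ = 431.2 × 0.52 = 224.2 N·m clockwise.
Block: 15 × 9.8 = 147 N down at 1.16 m → arm 0.84 m, τ = 147 × 0.84 = 123.5 N·m clockwise.
Net load moment about support A = 469.7 N·m clockwise.
Reaction R at support B is upward at 0.3 m, arm 1.7 m → moment R × 1.7 counterclockwise.
For rotational equilibrium, R × 1.7 = 469.7, so R = 276 N.

R_B ≈ 276 N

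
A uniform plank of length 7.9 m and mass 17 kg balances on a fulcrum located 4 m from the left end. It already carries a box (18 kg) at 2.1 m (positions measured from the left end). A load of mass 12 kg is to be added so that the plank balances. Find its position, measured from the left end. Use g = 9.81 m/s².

Sum moments about the fulcrum (at 4 m from the left end) (the support reaction has zero arm there).
Beam weight: 17 × 9.81 = 166.8 N down at 3.95 m → arm 0.05 m, τ = 166.8 × 0.05 = 8.34 N·m counterclockwise.
Box: 18 × 9.81 = 176.6 N down at 2.1 m → arm 1.9 m, τ = 176.6 × 1.9 = 335.5 N·m counterclockwise.
Net moment of existing loads = 343.8 N·m counterclockwise.
The load weighs 12 × 9.81 = 117.7 N and must supply an equal clockwise moment, so its lever arm about the fulcrum is 343.8 / 117.7 = 2.92 m.
That puts it at 4 + 2.92 = 6.92 m from the left end.

x ≈ 6.92 m from the left end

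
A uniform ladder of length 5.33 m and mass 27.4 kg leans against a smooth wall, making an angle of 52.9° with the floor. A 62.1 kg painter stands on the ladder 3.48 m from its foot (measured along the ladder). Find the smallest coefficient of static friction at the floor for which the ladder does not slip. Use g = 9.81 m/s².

μ_min ≈ 0.458

About the foot of the ladder:
Ladder weight 27.4×9.81 = 268.8 N acts at 2.665 m along the ladder; its horizontal arm is 2.665·cos52.9° = 1.608 m → τ = 432.2 N·m clockwise.
Painter: 62.1×9.81 = 609.2 N at 3.48 m → arm 2.099 m → τ = 1279 N·m clockwise.
Wall normal N acts horizontally at the top; its moment arm is the height L sinθ = 5.33·sin52.9° = 4.251 m, counterclockwise.
For rotational equilibrium, N × 4.251 = 1711, so N = 402.5 N.
ΣFx = 0 ⇒ f = N_wall = 402.5 N. ΣFy = 0 ⇒ N_floor = 878 N.
μ_min = f / N_floor = 402.5 / 878 = 0.458.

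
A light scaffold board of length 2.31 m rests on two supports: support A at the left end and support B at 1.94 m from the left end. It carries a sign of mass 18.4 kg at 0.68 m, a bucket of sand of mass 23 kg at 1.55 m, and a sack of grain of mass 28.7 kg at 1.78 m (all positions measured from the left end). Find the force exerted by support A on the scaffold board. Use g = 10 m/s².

About support B:
Sign: 18.4 × 10 = 184 N down at 0.68 m → arm 1.26 m, τ = 184 × 1.26 = 231.8 N·m counterclockwise.
Bucket of sand: 23 × 10 = 230 N down at 1.55 m → arm 0.39 m, τ = 230 × 0.39 = 89.7 N·m counterclockwise.
Sack of grain: 28.7 × 10 = 287 N down at 1.78 m → arm 0.16 m, τ = 287 × 0.16 = 45.92 N·m counterclockwise.
Net load moment about support B = 367.4 N·m counterclockwise.
Reaction R at support A is upward at 0 m, arm 1.94 m → moment R × 1.94 clockwise.
Στ = 0 ⇒ R × 1.94 = 367.4 ⇒ R = 189 N.

R_A ≈ 189 N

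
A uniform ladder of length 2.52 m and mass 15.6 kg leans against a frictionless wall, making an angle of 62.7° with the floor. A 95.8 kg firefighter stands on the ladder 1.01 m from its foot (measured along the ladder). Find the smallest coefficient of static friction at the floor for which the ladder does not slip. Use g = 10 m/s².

μ_min ≈ 0.214

Taking torques about the foot of the ladder:
Ladder weight 15.6×10 = 156 N acts at 1.26 m along the ladder; its horizontal arm is 1.26·cos62.7° = 0.5779 m → τ = 90.15 N·m clockwise.
Firefighter: 95.8×10 = 958 N at 1.01 m → arm 0.4632 m → τ = 443.7 N·m clockwise.
Wall normal N acts horizontally at the top; its moment arm is the height L sinθ = 2.52·sin62.7° = 2.239 m, counterclockwise.
For rotational equilibrium, N × 2.239 = 533.9, so N = 238.5 N.
ΣFx = 0 ⇒ f = N_wall = 238.5 N. ΣFy = 0 ⇒ N_floor = 1114 N.
μ_min = f / N_floor = 238.5 / 1114 = 0.214.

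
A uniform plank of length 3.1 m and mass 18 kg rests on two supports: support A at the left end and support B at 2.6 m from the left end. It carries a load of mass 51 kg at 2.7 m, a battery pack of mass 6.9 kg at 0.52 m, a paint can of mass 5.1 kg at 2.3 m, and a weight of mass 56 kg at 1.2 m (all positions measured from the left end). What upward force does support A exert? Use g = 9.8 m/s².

Sum moments about support B (its reaction then has zero moment arm).
Beam weight: 18 × 9.8 = 176.4 N down at 1.55 m → arm 1.05 m, τ = 176.4 × 1.05 = 185.2 N·m counterclockwise.
Load: 51 × 9.8 = 499.8 N down at 2.7 m → arm 0.1 m, τ = 499.8 × 0.1 = 49.98 N·m clockwise.
Battery pack: 6.9 × 9.8 = 67.62 N down at 0.52 m → arm 2.08 m, τ = 67.62 × 2.08 = 140.6 N·m counterclockwise.
Paint can: 5.1 × 9.8 = 49.98 N down at 2.3 m → arm 0.3 m, τ = 49.98 × 0.3 = 14.99 N·m counterclockwise.
Weight: 56 × 9.8 = 548.8 N down at 1.2 m → arm 1.4 m, τ = 548.8 × 1.4 = 768.3 N·m counterclockwise.
Net load moment about support B = 1059 N·m counterclockwise.
Reaction R at support A is upward at 0 m, arm 2.6 m → moment R × 2.6 clockwise.
Setting net torque to zero: R × 2.6 = 1059 → R = 407 N.

R_A ≈ 407 N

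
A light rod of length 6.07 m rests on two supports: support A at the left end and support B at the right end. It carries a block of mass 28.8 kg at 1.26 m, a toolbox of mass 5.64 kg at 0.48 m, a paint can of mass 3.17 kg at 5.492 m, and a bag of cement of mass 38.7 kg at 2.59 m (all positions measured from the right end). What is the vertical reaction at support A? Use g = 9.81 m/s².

R_A ≈ 253 N

Choose support B as the axis so its reaction then has zero moment arm.
Block: 28.8 × 9.81 = 282.5 N down at 1.26 m → arm 1.26 m, τ = 282.5 × 1.26 = 355.9 N·m counterclockwise.
Toolbox: 5.64 × 9.81 = 55.33 N down at 0.48 m → arm 0.48 m, τ = 55.33 × 0.48 = 26.56 N·m counterclockwise.
Paint can: 3.17 × 9.81 = 31.1 N down at 5.492 m → arm 5.492 m, τ = 31.1 × 5.492 = 170.8 N·m counterclockwise.
Bag of cement: 38.7 × 9.81 = 379.6 N down at 2.59 m → arm 2.59 m, τ = 379.6 × 2.59 = 983.2 N·m counterclockwise.
Net load moment about support B = 1536 N·m counterclockwise.
Reaction R at support A is upward at 6.07 m, arm 6.07 m → moment R × 6.07 clockwise.
Setting net torque to zero: R × 6.07 = 1536 → R = 253 N.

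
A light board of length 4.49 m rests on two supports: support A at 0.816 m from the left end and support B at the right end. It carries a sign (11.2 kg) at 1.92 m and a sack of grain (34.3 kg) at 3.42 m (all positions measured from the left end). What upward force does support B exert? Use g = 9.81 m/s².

R_B ≈ 272 N

Taking torques about support A:
Sign: 11.2 × 9.81 = 109.9 N down at 1.92 m → arm 1.104 m, τ = 109.9 × 1.104 = 121.3 N·m clockwise.
Sack of grain: 34.3 × 9.81 = 336.5 N down at 3.42 m → arm 2.604 m, τ = 336.5 × 2.604 = 876.2 N·m clockwise.
Net load moment about support A = 997.5 N·m clockwise.
Reaction R at support B is upward at 4.49 m, arm 3.674 m → moment R × 3.674 counterclockwise.
Balancing moments: R × 3.674 = 997.5, giving R = 272 N.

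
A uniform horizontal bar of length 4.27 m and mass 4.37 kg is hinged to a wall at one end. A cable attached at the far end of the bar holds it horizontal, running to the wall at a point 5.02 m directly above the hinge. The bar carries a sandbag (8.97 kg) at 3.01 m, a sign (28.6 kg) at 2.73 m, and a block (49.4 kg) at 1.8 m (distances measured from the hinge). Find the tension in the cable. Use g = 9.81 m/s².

Take moments about the hinge.
Beam weight: 4.37 × 9.81 = 42.87 N down at 2.135 m → arm 2.135 m, τ = 42.87 × 2.135 = 91.53 N·m clockwise.
Sandbag: 8.97 × 9.81 = 88 N down at 3.01 m → arm 3.01 m, τ = 88 × 3.01 = 264.9 N·m clockwise.
Sign: 28.6 × 9.81 = 280.6 N down at 2.73 m → arm 2.73 m, τ = 280.6 × 2.73 = 766 N·m clockwise.
Block: 49.4 × 9.81 = 484.6 N down at 1.8 m → arm 1.8 m, τ = 484.6 × 1.8 = 872.3 N·m clockwise.
Total clockwise load moment = 1995 N·m.
The cable tension T acts at 4.27 m; only its component perpendicular to the bar, T sinθ, produces torque. sinθ = h/√(h²+d²) = 5.02/√(5.02²+4.27²) = 0.7617.
Setting net torque to zero: T × 4.27 × 0.7617 = 1995 → T = 1995 / 3.252 = 613 N.

T ≈ 613 N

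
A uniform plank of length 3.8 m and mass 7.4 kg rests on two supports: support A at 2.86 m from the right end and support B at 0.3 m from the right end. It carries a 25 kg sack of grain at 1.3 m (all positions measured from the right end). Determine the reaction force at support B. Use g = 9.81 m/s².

R_B ≈ 177 N

Take moments about support A.
Beam weight: 7.4 × 9.81 = 72.59 N down at 1.9 m → arm 0.96 m, τ = 72.59 × 0.96 = 69.69 N·m clockwise.
Sack of grain: 25 × 9.81 = 245.2 N down at 1.3 m → arm 1.56 m, τ = 245.2 × 1.56 = 382.5 N·m clockwise.
Net load moment about support A = 452.2 N·m clockwise.
Reaction R at support B is upward at 0.3 m, arm 2.56 m → moment R × 2.56 counterclockwise.
For rotational equilibrium, R × 2.56 = 452.2, so R = 177 N.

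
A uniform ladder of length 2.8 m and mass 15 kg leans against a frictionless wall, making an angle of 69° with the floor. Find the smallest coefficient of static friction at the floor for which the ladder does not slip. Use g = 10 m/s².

μ_min ≈ 0.192

About the foot of the ladder:
Ladder weight 15×10 = 150 N acts at 1.4 m along the ladder; its horizontal arm is 1.4·cos69° = 0.5017 m → τ = 75.26 N·m clockwise.
Wall normal N acts horizontally at the top; its moment arm is the height L sinθ = 2.8·sin69° = 2.614 m, counterclockwise.
For rotational equilibrium, N × 2.614 = 75.26, so N = 28.79 N.
ΣFx = 0 ⇒ f = N_wall = 28.79 N. ΣFy = 0 ⇒ N_floor = 150 N.
μ_min = f / N_floor = 28.79 / 150 = 0.192.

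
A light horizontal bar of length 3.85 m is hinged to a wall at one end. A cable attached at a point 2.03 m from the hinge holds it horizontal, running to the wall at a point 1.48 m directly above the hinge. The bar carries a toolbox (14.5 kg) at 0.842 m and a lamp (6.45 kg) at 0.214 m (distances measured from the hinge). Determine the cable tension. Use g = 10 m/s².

T ≈ 114 N

Choose the hinge as the axis so the unknown hinge reaction has zero arm there.
Toolbox: 14.5 × 10 = 145 N down at 0.842 m → arm 0.842 m, τ = 145 × 0.842 = 122.1 N·m clockwise.
Lamp: 6.45 × 10 = 64.5 N down at 0.214 m → arm 0.214 m, τ = 64.5 × 0.214 = 13.8 N·m clockwise.
Total clockwise load moment = 135.9 N·m.
The cable tension T acts at 2.03 m; only its component perpendicular to the bar, T sinθ, produces torque. sinθ = h/√(h²+d²) = 1.48/√(1.48²+2.03²) = 0.5891.
Setting net torque to zero: T × 2.03 × 0.5891 = 135.9 → T = 135.9 / 1.196 = 114 N.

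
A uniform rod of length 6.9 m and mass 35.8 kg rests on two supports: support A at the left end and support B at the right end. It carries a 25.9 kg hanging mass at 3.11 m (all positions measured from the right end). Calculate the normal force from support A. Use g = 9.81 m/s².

R_A ≈ 290 N

Taking torques about support B:
Beam weight: 35.8 × 9.81 = 351.2 N down at 3.45 m → arm 3.45 m, τ = 351.2 × 3.45 = 1212 N·m counterclockwise.
Hanging mass: 25.9 × 9.81 = 254.1 N down at 3.11 m → arm 3.11 m, τ = 254.1 × 3.11 = 790.3 N·m counterclockwise.
Net load moment about support B = 2002 N·m counterclockwise.
Reaction R at support A is upward at 6.9 m, arm 6.9 m → moment R × 6.9 clockwise.
Στ = 0 ⇒ R × 6.9 = 2002 ⇒ R = 290 N.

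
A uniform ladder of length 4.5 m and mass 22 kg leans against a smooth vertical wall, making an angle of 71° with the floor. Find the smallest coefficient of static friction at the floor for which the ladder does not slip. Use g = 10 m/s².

Choose the foot of the ladder as the axis so the floor normal and friction both act there and drop out.
Ladder weight 22×10 = 220 N acts at 2.25 m along the ladder; its horizontal arm is 2.25·cos71° = 0.7325 m → τ = 161.2 N·m clockwise.
Wall normal N acts horizontally at the top; its moment arm is the height L sinθ = 4.5·sin71° = 4.255 m, counterclockwise.
Balancing moments: N × 4.255 = 161.2, giving N = 37.88 N.
ΣFx = 0 ⇒ f = N_wall = 37.88 N. ΣFy = 0 ⇒ N_floor = 220 N.
μ_min = f / N_floor = 37.88 / 220 = 0.172.

μ_min ≈ 0.172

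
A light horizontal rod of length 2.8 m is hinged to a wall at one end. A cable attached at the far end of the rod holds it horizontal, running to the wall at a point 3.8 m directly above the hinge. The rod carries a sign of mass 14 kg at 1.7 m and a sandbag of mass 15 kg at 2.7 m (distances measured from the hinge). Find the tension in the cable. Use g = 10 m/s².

T ≈ 285 N

Sum moments about the hinge (the unknown hinge reaction has zero arm there).
Sign: 14 × 10 = 140 N down at 1.7 m → arm 1.7 m, τ = 140 × 1.7 = 238 N·m clockwise.
Sandbag: 15 × 10 = 150 N down at 2.7 m → arm 2.7 m, τ = 150 × 2.7 = 405 N·m clockwise.
Total clockwise load moment = 643 N·m.
The cable tension T acts at 2.8 m; only its component perpendicular to the rod, T sinθ, produces torque. sinθ = h/√(h²+d²) = 3.8/√(3.8²+2.8²) = 0.8051.
Balancing moments: T × 2.8 × 0.8051 = 643, giving T = 643 / 2.254 = 285 N.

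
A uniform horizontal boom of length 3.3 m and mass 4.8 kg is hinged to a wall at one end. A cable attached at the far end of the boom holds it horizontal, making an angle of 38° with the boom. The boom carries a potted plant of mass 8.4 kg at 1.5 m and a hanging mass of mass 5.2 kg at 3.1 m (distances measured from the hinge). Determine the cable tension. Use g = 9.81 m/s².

T ≈ 177 N

Take moments about the hinge.
Beam weight: 4.8 × 9.81 = 47.09 N down at 1.65 m → arm 1.65 m, τ = 47.09 × 1.65 = 77.7 N·m clockwise.
Potted plant: 8.4 × 9.81 = 82.4 N down at 1.5 m → arm 1.5 m, τ = 82.4 × 1.5 = 123.6 N·m clockwise.
Hanging mass: 5.2 × 9.81 = 51.01 N down at 3.1 m → arm 3.1 m, τ = 51.01 × 3.1 = 158.1 N·m clockwise.
Total clockwise load moment = 359.4 N·m.
The cable tension T acts at 3.3 m; only its component perpendicular to the boom, T sinθ, produces torque. sin 38° = 0.6157.
Balancing moments: T × 3.3 × 0.6157 = 359.4, giving T = 359.4 / 2.032 = 177 N.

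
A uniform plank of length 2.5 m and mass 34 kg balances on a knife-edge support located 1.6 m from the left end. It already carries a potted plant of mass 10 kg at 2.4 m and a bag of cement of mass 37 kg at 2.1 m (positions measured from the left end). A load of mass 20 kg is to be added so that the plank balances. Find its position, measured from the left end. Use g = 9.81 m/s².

x ≈ 0.87 m from the left end

About the knife-edge support (at 1.6 m from the left end):
Beam weight: 34 × 9.81 = 333.5 N down at 1.25 m → arm 0.35 m, τ = 333.5 × 0.35 = 116.7 N·m counterclockwise.
Potted plant: 10 × 9.81 = 98.1 N down at 2.4 m → arm 0.8 m, τ = 98.1 × 0.8 = 78.48 N·m clockwise.
Bag of cement: 37 × 9.81 = 363 N down at 2.1 m → arm 0.5 m, τ = 363 × 0.5 = 181.5 N·m clockwise.
Net moment of existing loads = 143.3 N·m clockwise.
The load weighs 20 × 9.81 = 196.2 N and must supply an equal counterclockwise moment, so its lever arm about the knife-edge support is 143.3 / 196.2 = 0.73 m.
That puts it at 1.6 − 0.73 = 0.87 m from the left end.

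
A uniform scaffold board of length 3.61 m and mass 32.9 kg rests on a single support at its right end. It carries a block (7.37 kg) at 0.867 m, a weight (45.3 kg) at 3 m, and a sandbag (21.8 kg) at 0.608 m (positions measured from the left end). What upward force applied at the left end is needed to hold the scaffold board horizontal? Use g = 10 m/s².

F ≈ 478 N

Take moments about the right end.
Beam weight: 32.9 × 10 = 329 N down at 1.805 m → arm 1.805 m, τ = 329 × 1.805 = 593.8 N·m counterclockwise.
Block: 7.37 × 10 = 73.7 N down at 0.867 m → arm 2.743 m, τ = 73.7 × 2.743 = 202.2 N·m counterclockwise.
Weight: 45.3 × 10 = 453 N down at 3 m → arm 0.61 m, τ = 453 × 0.61 = 276.3 N·m counterclockwise.
Sandbag: 21.8 × 10 = 218 N down at 0.608 m → arm 3.002 m, τ = 218 × 3.002 = 654.4 N·m counterclockwise.
Net moment of the loads = 1727 N·m counterclockwise.
The upward force F acts at the left end, arm 3.61 m, giving F × 3.61 clockwise.
Στ = 0 ⇒ F × 3.61 = 1727 ⇒ F = 1727 / 3.61 = 478 N.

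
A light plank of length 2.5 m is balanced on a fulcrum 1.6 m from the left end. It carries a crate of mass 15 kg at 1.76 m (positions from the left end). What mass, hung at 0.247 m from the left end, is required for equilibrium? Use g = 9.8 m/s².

m ≈ 1.77 kg

Sum moments about the fulcrum (at 1.6 m from the left end) (the support reaction has zero arm there).
Crate: 15 × 9.8 = 147 N down at 1.76 m → arm 0.16 m, τ = 147 × 0.16 = 23.52 N·m clockwise.
Net moment of known loads = 23.52 N·m clockwise.
An unknown mass m at 0.247 m has arm 1.353 m; its moment is m·g·1.353 counterclockwise.
For rotational equilibrium, m × 9.8 × 1.353 = 23.52, so m = 23.52 / (9.8 × 1.353) = 1.77 kg.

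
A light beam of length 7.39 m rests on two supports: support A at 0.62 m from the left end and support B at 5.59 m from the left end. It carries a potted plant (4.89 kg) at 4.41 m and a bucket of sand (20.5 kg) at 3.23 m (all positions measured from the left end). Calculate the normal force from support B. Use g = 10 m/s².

R_B ≈ 145 N

About support A:
Potted plant: 4.89 × 10 = 48.9 N down at 4.41 m → arm 3.79 m, τ = 48.9 × 3.79 = 185.3 N·m clockwise.
Bucket of sand: 20.5 × 10 = 205 N down at 3.23 m → arm 2.61 m, τ = 205 × 2.61 = 535 N·m clockwise.
Net load moment about support A = 720.3 N·m clockwise.
Reaction R at support B is upward at 5.59 m, arm 4.97 m → moment R × 4.97 counterclockwise.
For rotational equilibrium, R × 4.97 = 720.3, so R = 145 N.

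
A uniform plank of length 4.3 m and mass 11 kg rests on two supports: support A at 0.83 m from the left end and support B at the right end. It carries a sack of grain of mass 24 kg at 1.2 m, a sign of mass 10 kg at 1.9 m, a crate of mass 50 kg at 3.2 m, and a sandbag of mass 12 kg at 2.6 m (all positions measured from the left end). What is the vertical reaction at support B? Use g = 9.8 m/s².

Choose support A as the axis so its reaction then has zero moment arm.
Beam weight: 11 × 9.8 = 107.8 N down at 2.15 m → arm 1.32 m, τ = 107.8 × 1.32 = 142.3 N·m clockwise.
Sack of grain: 24 × 9.8 = 235.2 N down at 1.2 m → arm 0.37 m, τ = 235.2 × 0.37 = 87.02 N·m clockwise.
Sign: 10 × 9.8 = 98 N down at 1.9 m → arm 1.07 m, τ = 98 × 1.07 = 104.9 N·m clockwise.
Crate: 50 × 9.8 = 490 N down at 3.2 m → arm 2.37 m, τ = 490 × 2.37 = 1161 N·m clockwise.
Sandbag: 12 × 9.8 = 117.6 N down at 2.6 m → arm 1.77 m, τ = 117.6 × 1.77 = 208.2 N·m clockwise.
Net load moment about support A = 1703 N·m clockwise.
Reaction R at support B is upward at 4.3 m, arm 3.47 m → moment R × 3.47 counterclockwise.
Στ = 0 ⇒ R × 3.47 = 1703 ⇒ R = 491 N.

R_B ≈ 491 N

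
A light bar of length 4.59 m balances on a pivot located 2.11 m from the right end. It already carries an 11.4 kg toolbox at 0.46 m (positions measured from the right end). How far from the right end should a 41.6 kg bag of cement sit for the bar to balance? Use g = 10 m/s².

Take moments about the pivot (at 2.11 m from the right end).
Toolbox: 11.4 × 10 = 114 N down at 0.46 m → arm 1.65 m, τ = 114 × 1.65 = 188.1 N·m clockwise.
Net moment of existing loads = 188.1 N·m clockwise.
The bag of cement weighs 41.6 × 10 = 416 N and must supply an equal counterclockwise moment, so its lever arm about the pivot is 188.1 / 416 = 0.452 m.
That puts it at 2.11 + 0.452 = 2.56 m from the right end.

x ≈ 2.56 m from the right end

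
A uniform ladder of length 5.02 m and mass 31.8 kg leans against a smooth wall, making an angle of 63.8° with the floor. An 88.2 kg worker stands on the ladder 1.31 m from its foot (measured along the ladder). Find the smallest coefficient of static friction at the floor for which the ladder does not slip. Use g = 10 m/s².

μ_min ≈ 0.16

About the foot of the ladder:
Ladder weight 31.8×10 = 318 N acts at 2.51 m along the ladder; its horizontal arm is 2.51·cos63.8° = 1.108 m → τ = 352.3 N·m clockwise.
Worker: 88.2×10 = 882 N at 1.31 m → arm 0.5784 m → τ = 510.1 N·m clockwise.
Wall normal N acts horizontally at the top; its moment arm is the height L sinθ = 5.02·sin63.8° = 4.504 m, counterclockwise.
Setting net torque to zero: N × 4.504 = 862.4 → N = 191.5 N.
ΣFx = 0 ⇒ f = N_wall = 191.5 N. ΣFy = 0 ⇒ N_floor = 1200 N.
μ_min = f / N_floor = 191.5 / 1200 = 0.16.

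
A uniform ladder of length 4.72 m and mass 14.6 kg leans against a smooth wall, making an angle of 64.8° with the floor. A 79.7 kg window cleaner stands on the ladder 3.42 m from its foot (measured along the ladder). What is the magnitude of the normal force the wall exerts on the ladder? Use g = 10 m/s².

About the foot of the ladder:
Ladder weight 14.6×10 = 146 N acts at 2.36 m along the ladder; its horizontal arm is 2.36·cos64.8° = 1.005 m → τ = 146.7 N·m clockwise.
Window cleaner: 79.7×10 = 797 N at 3.42 m → arm 1.456 m → τ = 1160 N·m clockwise.
Wall normal N acts horizontally at the top; its moment arm is the height L sinθ = 4.72·sin64.8° = 4.271 m, counterclockwise.
Setting net torque to zero: N × 4.271 = 1307 → N = 306 N.

N_wall ≈ 306 N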